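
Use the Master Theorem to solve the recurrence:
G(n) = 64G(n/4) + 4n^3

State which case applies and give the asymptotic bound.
Master Theorem template: G(n) = a·G(n/b) + f(n).
Here: a=64, b=4, f(n)=4n^3
Compute log_b(a) = log_4(64) = 3.
f(n) = 4n^3 = Θ(n^3). Case 2: G(n) = Θ(n^3 log n).

Case 2: G(n) = Θ(n^3 log n)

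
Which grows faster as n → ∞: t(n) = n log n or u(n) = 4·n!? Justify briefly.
Comparing growth rates:
Growth-rate hierarchy: log n ≺ any polynomial ≺ any exponential cⁿ (c>1) ≺ n! ≺ nⁿ.
factorial dominates polynomial degree 1 (with log factor) asymptotically.

u(n) grows faster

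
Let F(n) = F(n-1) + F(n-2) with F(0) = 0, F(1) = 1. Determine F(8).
Computing the sequence terms:
0, 1, 1, 2, 3, 5, 8, 13, 21

21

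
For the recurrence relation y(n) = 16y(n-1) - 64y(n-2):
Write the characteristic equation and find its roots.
Substitute y(n) = rⁿ and divide through by rⁿ⁻²: r² - 16r + 64 = 0
Factor: (r - 8)² = 0, so r = 8 (double root).
General solution: y(n) = (A + Bn)·8ⁿ

Characteristic: r² - 16r + 64 = 0, Roots: r = 8 (double root)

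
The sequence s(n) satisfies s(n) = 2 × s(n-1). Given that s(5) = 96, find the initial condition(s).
In general s(n) = 2ⁿ · s(0). At n = 5: s(0) = s(5) / 2^5 = 96 / 32 = 3.

s(0) = 3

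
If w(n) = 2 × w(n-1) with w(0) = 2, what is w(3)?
Computing step by step:
w(0) = 2
w(1) = 2 × 2 = 4
w(2) = 2 × 4 = 8
w(3) = 2 × 8 = 16

16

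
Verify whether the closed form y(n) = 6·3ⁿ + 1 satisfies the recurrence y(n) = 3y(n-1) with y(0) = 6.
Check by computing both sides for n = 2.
From the recurrence with y(0) = 6:
  y(0) = 6, y(1) = 18, y(2) = 54
  so the recurrence gives y(2) = 54.
From the proposed closed form y(n) = 6·3ⁿ + 1:
  y(2) = 55.
The recurrence gives 54 but the closed form gives 55, so the closed form does not satisfy the recurrence.

No, the closed form is incorrect.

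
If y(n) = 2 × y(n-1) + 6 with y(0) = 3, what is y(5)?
Computing step by step:
y(0) = 3
y(1) = 2 × 3 + 6 = 12
y(2) = 2 × 12 + 6 = 30
y(3) = 2 × 30 + 6 = 66
y(4) = 2 × 66 + 6 = 138
y(5) = 2 × 138 + 6 = 282

282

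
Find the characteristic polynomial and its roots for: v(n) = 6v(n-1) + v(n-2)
Substitute v(n) = rⁿ and divide through by rⁿ⁻²: r² - 6r - 1 = 0
Discriminant: 6² + 4·1 = 40, not a perfect square, so by the quadratic formula r = (6 ± √40)/2.
General solution: v(n) = A·r₁ⁿ + B·r₂ⁿ where r₁,r₂ = (6 ± √40)/2

Characteristic: r² - 6r - 1 = 0, Roots: r = (6 ± √40)/2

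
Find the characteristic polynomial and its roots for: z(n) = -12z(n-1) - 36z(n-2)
Substitute z(n) = rⁿ and divide through by rⁿ⁻²: r² + 12r + 36 = 0
Factor: (r + 6)² = 0, so r = -6 (double root).
General solution: z(n) = (A + Bn)·(-6)ⁿ

Characteristic: r² + 12r + 36 = 0, Roots: r = -6 (double root)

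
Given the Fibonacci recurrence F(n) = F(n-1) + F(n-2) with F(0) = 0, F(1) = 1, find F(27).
Computing the sequence terms:
0, 1, 1, 2, 3, 5, 8, 13, 21, 34, 55, 89, 144, 233, 377, 610, 987, 1597, 2584, 4181, 6765, 10946, 17711, 28657, 46368, 75025, 121393, 196418

196418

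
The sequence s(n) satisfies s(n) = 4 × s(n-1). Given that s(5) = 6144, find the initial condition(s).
In general s(n) = 4ⁿ · s(0). At n = 5: s(0) = s(5) / 4^5 = 6144 / 1024 = 6.

s(0) = 6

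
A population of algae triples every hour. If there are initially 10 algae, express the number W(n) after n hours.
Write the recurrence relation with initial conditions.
Each hour multiplies the count by 3, so the count after n hours depends only on the count after n-1 hours: W(n) = 3 × W(n-1). The starting count gives W(0) = 10.
Unrolling n times gives the closed form W(n) = 10 × 3ⁿ.

W(n) = 3 × W(n-1), W(0) = 10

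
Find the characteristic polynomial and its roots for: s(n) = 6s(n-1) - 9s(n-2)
Substitute s(n) = rⁿ and divide through by rⁿ⁻²: r² - 6r + 9 = 0
Factor: (r - 3)² = 0, so r = 3 (double root).
General solution: s(n) = (A + Bn)·3ⁿ

Characteristic: r² - 6r + 9 = 0, Roots: r = 3 (double root)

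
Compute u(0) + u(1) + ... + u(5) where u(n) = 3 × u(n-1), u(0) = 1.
Computing the sequence terms: 1, 3, 9, 27, 81, 243
Adding these values together:

364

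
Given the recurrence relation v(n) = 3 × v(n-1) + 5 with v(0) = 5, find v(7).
Computing step by step:
v(0) = 5
v(1) = 3 × 5 + 5 = 20
v(2) = 3 × 20 + 5 = 65
v(3) = 3 × 65 + 5 = 200
v(4) = 3 × 200 + 5 = 605
v(5) = 3 × 605 + 5 = 1820
v(6) = 3 × 1820 + 5 = 5465
v(7) = 3 × 5465 + 5 = 16400

16400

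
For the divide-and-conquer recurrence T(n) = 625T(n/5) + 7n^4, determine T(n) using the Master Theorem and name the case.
Master Theorem template: T(n) = a·T(n/b) + f(n).
Here: a=625, b=5, f(n)=7n^4
Compute log_b(a) = log_5(625) = 4.
f(n) = 7n^4 = Θ(n^4). Case 2: T(n) = Θ(n^4 log n).

Case 2: T(n) = Θ(n^4 log n)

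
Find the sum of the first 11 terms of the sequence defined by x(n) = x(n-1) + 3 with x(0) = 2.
Computing the sequence terms: 2, 5, 8, 11, 14, 17, 20, 23, 26, 29, 32
Adding these values together:

187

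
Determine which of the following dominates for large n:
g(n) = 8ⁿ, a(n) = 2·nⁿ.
Comparing growth rates:
Growth-rate hierarchy: log n ≺ any polynomial ≺ any exponential cⁿ (c>1) ≺ n! ≺ nⁿ.
super-exponential nⁿ dominates exponential base 8 asymptotically.

a(n) grows faster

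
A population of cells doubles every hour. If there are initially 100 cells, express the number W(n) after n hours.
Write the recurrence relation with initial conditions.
Each hour multiplies the count by 2, so the count after n hours depends only on the count after n-1 hours: W(n) = 2 × W(n-1). The starting count gives W(0) = 100.
Unrolling n times gives the closed form W(n) = 100 × 2ⁿ.

W(n) = 2 × W(n-1), W(0) = 100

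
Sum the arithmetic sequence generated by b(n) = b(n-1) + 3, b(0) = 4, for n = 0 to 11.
Computing the sequence terms: 4, 7, 10, 13, 16, 19, 22, 25, 28, 31, 34, 37
Adding these values together:

246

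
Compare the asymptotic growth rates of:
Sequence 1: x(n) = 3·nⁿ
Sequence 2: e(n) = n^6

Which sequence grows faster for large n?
Comparing growth rates:
Growth-rate hierarchy: log n ≺ any polynomial ≺ any exponential cⁿ (c>1) ≺ n! ≺ nⁿ.
super-exponential nⁿ dominates polynomial degree 6 asymptotically.

x(n) grows faster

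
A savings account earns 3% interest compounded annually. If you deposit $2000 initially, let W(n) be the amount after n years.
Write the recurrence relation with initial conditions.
Each year the balance grows by 3%, i.e. is multiplied by 1 + 3/100 = 1.03, so W(n) = 1.03 × W(n-1). The initial deposit gives W(0) = 2000.
Unrolling gives the closed form W(n) = 2000 × (1.03)ⁿ.

W(n) = 1.03 × W(n-1), W(0) = 2000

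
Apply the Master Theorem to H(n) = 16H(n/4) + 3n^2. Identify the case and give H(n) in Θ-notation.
Master Theorem template: H(n) = a·H(n/b) + f(n).
Here: a=16, b=4, f(n)=3n^2
Compute log_b(a) = log_4(16) = 2.
f(n) = 3n^2 = Θ(n^2). Case 2: H(n) = Θ(n^2 log n).

Case 2: H(n) = Θ(n^2 log n)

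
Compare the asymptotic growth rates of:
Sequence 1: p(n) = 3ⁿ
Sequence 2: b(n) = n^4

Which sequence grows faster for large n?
Comparing growth rates:
Growth-rate hierarchy: log n ≺ any polynomial ≺ any exponential cⁿ (c>1) ≺ n! ≺ nⁿ.
exponential base 3 dominates polynomial degree 4 asymptotically.

p(n) grows faster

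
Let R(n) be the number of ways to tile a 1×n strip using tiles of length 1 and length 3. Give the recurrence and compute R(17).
Condition on the last tile: it has length 1 (leaving a 1×(n-1) strip) or length 3 (leaving a 1×(n-3) strip), so R(n) = R(n-1) + R(n-3) (order-3 linear recurrence).
For 0 ≤ i < 3 only unit tiles fit, so R(i) = 1.
Iterating the recurrence: R(3) = 2, R(4) = 3, R(5) = 4, R(6) = 6, R(7) = 9, R(8) = 13, R(9) = 19, R(10) = 28, R(11) = 41, R(12) = 60, R(13) = 88, R(14) = 129, R(15) = 189, R(16) = 277, R(17) = 406.

R(n) = R(n-1) + R(n-3), with R(i) = 1 for 0 ≤ i < 3; R(17) = 406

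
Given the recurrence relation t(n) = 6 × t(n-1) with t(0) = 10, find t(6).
Computing step by step:
t(0) = 10
t(1) = 6 × 10 = 60
t(2) = 6 × 60 = 360
t(3) = 6 × 360 = 2160
t(4) = 6 × 2160 = 12960
t(5) = 6 × 12960 = 77760
t(6) = 6 × 77760 = 466560

466560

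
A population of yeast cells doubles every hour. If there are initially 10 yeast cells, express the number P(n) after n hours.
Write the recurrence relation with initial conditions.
Each hour multiplies the count by 2, so the count after n hours depends only on the count after n-1 hours: P(n) = 2 × P(n-1). The starting count gives P(0) = 10.
Unrolling n times gives the closed form P(n) = 10 × 2ⁿ.

P(n) = 2 × P(n-1), P(0) = 10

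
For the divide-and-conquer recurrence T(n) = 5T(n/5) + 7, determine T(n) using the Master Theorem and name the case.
Master Theorem template: T(n) = a·T(n/b) + f(n).
Here: a=5, b=5, f(n)=7
Compute log_b(a) = log_5(5) = 1.
f(n) = 7 = O(n^(1-ε)) with ε = 1. Case 1: T(n) = Θ(n^log_b(a)) = Θ(n).

Case 1: T(n) = Θ(n)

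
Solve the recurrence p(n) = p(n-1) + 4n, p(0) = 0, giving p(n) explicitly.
Recurrence: p(n) = p(n-1) + 4n, initial: p(0) = 0.
Telescoping: p(n) = p(0) + 4·Σᵢ₌₁ⁿ i = 0 + 4·n(n+1)/2.

p(n) = 4·n(n+1)/2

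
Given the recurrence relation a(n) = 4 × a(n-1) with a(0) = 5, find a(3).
Computing step by step:
a(0) = 5
a(1) = 4 × 5 = 20
a(2) = 4 × 20 = 80
a(3) = 4 × 80 = 320

320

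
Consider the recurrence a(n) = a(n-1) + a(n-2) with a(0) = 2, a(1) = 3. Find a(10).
Computing the sequence terms:
2, 3, 5, 8, 13, 21, 34, 55, 89, 144, 233

233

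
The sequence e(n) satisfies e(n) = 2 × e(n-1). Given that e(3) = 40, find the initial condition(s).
In general e(n) = 2ⁿ · e(0). At n = 3: e(0) = e(3) / 2^3 = 40 / 8 = 5.

e(0) = 5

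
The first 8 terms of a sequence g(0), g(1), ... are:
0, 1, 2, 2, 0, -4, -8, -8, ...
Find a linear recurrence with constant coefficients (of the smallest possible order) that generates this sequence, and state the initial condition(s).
Look for the lowest-order linear relation among consecutive terms.
Observation: g(n) - 2·g(n-1) - (-2)·g(n-2) = 0 holds for the shown terms, and no order-1 relation g(n) = α·g(n-1) + β fits.
Check at n=3: 2·2 + (-2)·1 = 2. ✓

g(n) = 2g(n-1) - 2g(n-2), g(0) = 0, g(1) = 1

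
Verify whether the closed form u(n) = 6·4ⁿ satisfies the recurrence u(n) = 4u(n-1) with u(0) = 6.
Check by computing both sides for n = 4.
From the recurrence with u(0) = 6:
  u(0) = 6, u(1) = 24, u(2) = 96, u(3) = 384, u(4) = 1536
  so the recurrence gives u(4) = 1536.
From the proposed closed form u(n) = 6·4ⁿ:
  u(4) = 1536.
Both sides give 1536 at n = 4, and the initial condition(s) match, so the closed form is consistent.

Yes, the closed form is correct.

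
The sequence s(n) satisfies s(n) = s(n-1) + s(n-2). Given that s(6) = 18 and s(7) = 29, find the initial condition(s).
Work backwards using s(k) = s(k+2) - s(k+1):
s(5) = s(7) - s(6) = 29 - 18 = 11
s(4) = s(6) - s(5) = 18 - 11 = 7
s(3) = s(5) - s(4) = 11 - 7 = 4
s(2) = s(4) - s(3) = 7 - 4 = 3
s(1) = s(3) - s(2) = 4 - 3 = 1
s(0) = s(2) - s(1) = 3 - 1 = 2

s(0) = 2, s(1) = 1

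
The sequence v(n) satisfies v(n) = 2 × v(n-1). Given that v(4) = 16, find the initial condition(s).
In general v(n) = 2ⁿ · v(0). At n = 4: v(0) = v(4) / 2^4 = 16 / 16 = 1.

v(0) = 1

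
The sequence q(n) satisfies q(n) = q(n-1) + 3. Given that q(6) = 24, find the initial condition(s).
q(6) = q(0) + 6·3, so q(0) = 24 - 18 = 6.

q(0) = 6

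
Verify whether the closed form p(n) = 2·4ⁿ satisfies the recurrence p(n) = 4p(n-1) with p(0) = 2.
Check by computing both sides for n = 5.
From the recurrence with p(0) = 2:
  p(0) = 2, p(1) = 8, p(2) = 32, p(3) = 128, p(4) = 512, p(5) = 2048
  so the recurrence gives p(5) = 2048.
From the proposed closed form p(n) = 2·4ⁿ:
  p(5) = 2048.
Both sides give 2048 at n = 5, and the initial condition(s) match, so the closed form is consistent.

Yes, the closed form is correct.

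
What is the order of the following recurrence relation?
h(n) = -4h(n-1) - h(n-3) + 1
The order is the largest lag k for which h(n-k) appears. Here the deepest term is h(n-3) (the 1 term is non-homogeneous and does not affect the order), so the order is 3.

Order 3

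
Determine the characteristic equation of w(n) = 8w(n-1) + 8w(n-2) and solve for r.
Substitute w(n) = rⁿ and divide through by rⁿ⁻²: r² - 8r - 8 = 0
Discriminant: 8² + 4·8 = 96, not a perfect square, so by the quadratic formula r = (8 ± √96)/2.
General solution: w(n) = A·r₁ⁿ + B·r₂ⁿ where r₁,r₂ = (8 ± √96)/2

Characteristic: r² - 8r - 8 = 0, Roots: r = (8 ± √96)/2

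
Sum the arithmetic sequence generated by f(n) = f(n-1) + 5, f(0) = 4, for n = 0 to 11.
Computing the sequence terms: 4, 9, 14, 19, 24, 29, 34, 39, 44, 49, 54, 59
Adding these values together:

378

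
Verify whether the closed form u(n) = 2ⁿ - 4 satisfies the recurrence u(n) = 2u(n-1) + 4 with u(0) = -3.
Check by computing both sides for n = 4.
From the recurrence with u(0) = -3:
  u(0) = -3, u(1) = -2, u(2) = 0, u(3) = 4, u(4) = 12
  so the recurrence gives u(4) = 12.
From the proposed closed form u(n) = 2ⁿ - 4:
  u(4) = 12.
Both sides give 12 at n = 4, and the initial condition(s) match, so the closed form is consistent.

Yes, the closed form is correct.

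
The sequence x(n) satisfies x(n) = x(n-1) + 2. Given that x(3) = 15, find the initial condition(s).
x(3) = x(0) + 3·2, so x(0) = 15 - 6 = 9.

x(0) = 9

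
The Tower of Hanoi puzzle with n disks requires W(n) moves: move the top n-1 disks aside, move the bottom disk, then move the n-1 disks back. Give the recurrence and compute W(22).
Moving n disks = move the top n-1 disks aside (W(n-1) moves) + move the largest disk (1 move) + move the n-1 disks back on top (W(n-1) moves), so W(n) = 2W(n-1) + 1, with W(1) = 1 (a single disk takes one move).
First terms: 1, 3, 7, 15, 31, 63, … — each is one less than a power of 2. Indeed W(n) + 1 = 2(W(n-1) + 1) with W(1) + 1 = 2, so W(n) + 1 = 2ⁿ and W(n) = 2ⁿ - 1.
Hence W(22) = 2^22 - 1 = 4194304 - 1 = 4194303.

W(n) = 2W(n-1) + 1, W(1) = 1; W(22) = 4194303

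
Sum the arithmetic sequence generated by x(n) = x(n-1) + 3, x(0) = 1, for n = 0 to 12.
Computing the sequence terms: 1, 4, 7, 10, 13, 16, 19, 22, 25, 28, 31, 34, 37
Adding these values together:

247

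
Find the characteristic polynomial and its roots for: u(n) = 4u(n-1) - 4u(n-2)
Substitute u(n) = rⁿ and divide through by rⁿ⁻²: r² - 4r + 4 = 0
Factor: (r - 2)² = 0, so r = 2 (double root).
General solution: u(n) = (A + Bn)·2ⁿ

Characteristic: r² - 4r + 4 = 0, Roots: r = 2 (double root)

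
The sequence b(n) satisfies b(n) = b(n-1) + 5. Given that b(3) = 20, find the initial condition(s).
b(3) = b(0) + 3·5, so b(0) = 20 - 15 = 5.

b(0) = 5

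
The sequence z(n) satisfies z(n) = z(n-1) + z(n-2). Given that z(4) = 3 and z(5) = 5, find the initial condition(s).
Work backwards using z(k) = z(k+2) - z(k+1):
z(3) = z(5) - z(4) = 5 - 3 = 2
z(2) = z(4) - z(3) = 3 - 2 = 1
z(1) = z(3) - z(2) = 2 - 1 = 1
z(0) = z(2) - z(1) = 1 - 1 = 0

z(0) = 0, z(1) = 1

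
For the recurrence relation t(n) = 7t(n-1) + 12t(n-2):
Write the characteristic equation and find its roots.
Substitute t(n) = rⁿ and divide through by rⁿ⁻²: r² - 7r - 12 = 0
Discriminant: 7² + 4·12 = 97, not a perfect square, so by the quadratic formula r = (7 ± √97)/2.
General solution: t(n) = A·r₁ⁿ + B·r₂ⁿ where r₁,r₂ = (7 ± √97)/2

Characteristic: r² - 7r - 12 = 0, Roots: r = (7 ± √97)/2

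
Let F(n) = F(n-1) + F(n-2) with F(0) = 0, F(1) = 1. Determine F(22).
Computing the sequence terms:
0, 1, 1, 2, 3, 5, 8, 13, 21, 34, 55, 89, 144, 233, 377, 610, 987, 1597, 2584, 4181, 6765, 10946, 17711

17711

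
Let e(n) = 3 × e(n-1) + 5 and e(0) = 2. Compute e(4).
Computing step by step:
e(0) = 2
e(1) = 3 × 2 + 5 = 11
e(2) = 3 × 11 + 5 = 38
e(3) = 3 × 38 + 5 = 119
e(4) = 3 × 119 + 5 = 362

362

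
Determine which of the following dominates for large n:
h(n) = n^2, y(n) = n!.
Comparing growth rates:
Growth-rate hierarchy: log n ≺ any polynomial ≺ any exponential cⁿ (c>1) ≺ n! ≺ nⁿ.
factorial dominates polynomial degree 2 asymptotically.

y(n) grows faster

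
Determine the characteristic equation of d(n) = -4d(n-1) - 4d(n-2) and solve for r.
Substitute d(n) = rⁿ and divide through by rⁿ⁻²: r² + 4r + 4 = 0
Factor: (r + 2)² = 0, so r = -2 (double root).
General solution: d(n) = (A + Bn)·(-2)ⁿ

Characteristic: r² + 4r + 4 = 0, Roots: r = -2 (double root)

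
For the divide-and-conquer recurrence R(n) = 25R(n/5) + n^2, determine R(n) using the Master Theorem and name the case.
Master Theorem template: R(n) = a·R(n/b) + f(n).
Here: a=25, b=5, f(n)=n^2
Compute log_b(a) = log_5(25) = 2.
f(n) = n^2 = Θ(n^2). Case 2: R(n) = Θ(n^2 log n).

Case 2: R(n) = Θ(n^2 log n)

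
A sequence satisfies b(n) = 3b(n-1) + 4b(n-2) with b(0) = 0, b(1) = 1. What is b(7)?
Computing the sequence terms:
0, 1, 3, 13, 51, 205, 819, 3277

3277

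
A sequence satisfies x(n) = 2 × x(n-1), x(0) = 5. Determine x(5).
Computing step by step:
x(0) = 5
x(1) = 2 × 5 = 10
x(2) = 2 × 10 = 20
x(3) = 2 × 20 = 40
x(4) = 2 × 40 = 80
x(5) = 2 × 80 = 160

160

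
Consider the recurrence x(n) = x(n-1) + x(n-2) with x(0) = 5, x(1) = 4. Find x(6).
Computing the sequence terms:
5, 4, 9, 13, 22, 35, 57

57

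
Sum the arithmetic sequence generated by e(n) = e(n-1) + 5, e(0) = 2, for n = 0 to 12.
Computing the sequence terms: 2, 7, 12, 17, 22, 27, 32, 37, 42, 47, 52, 57, 62
Adding these values together:

416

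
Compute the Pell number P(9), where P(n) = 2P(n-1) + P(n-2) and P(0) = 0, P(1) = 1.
Computing the sequence terms:
0, 1, 2, 5, 12, 29, 70, 169, 408, 985

985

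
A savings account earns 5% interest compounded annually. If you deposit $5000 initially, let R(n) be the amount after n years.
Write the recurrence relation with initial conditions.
Each year the balance grows by 5%, i.e. is multiplied by 1 + 5/100 = 1.05, so R(n) = 1.05 × R(n-1). The initial deposit gives R(0) = 5000.
Unrolling gives the closed form R(n) = 5000 × (1.05)ⁿ.

R(n) = 1.05 × R(n-1), R(0) = 5000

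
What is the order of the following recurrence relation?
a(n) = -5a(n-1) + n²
The order is the largest lag k for which a(n-k) appears. Here the deepest term is a(n-1) (the n² term is non-homogeneous and does not affect the order), so the order is 1.

Order 1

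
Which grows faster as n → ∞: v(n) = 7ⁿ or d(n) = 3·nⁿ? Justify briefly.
Comparing growth rates:
Growth-rate hierarchy: log n ≺ any polynomial ≺ any exponential cⁿ (c>1) ≺ n! ≺ nⁿ.
super-exponential nⁿ dominates exponential base 7 asymptotically.

d(n) grows faster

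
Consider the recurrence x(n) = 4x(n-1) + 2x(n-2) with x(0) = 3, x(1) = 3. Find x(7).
Computing the sequence terms:
3, 3, 18, 78, 348, 1548, 6888, 30648

30648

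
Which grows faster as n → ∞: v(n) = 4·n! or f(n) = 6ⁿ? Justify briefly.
Comparing growth rates:
Growth-rate hierarchy: log n ≺ any polynomial ≺ any exponential cⁿ (c>1) ≺ n! ≺ nⁿ.
factorial dominates exponential base 6 asymptotically.

v(n) grows faster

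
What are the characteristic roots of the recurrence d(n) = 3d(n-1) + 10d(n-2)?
Substitute d(n) = rⁿ and divide through by rⁿ⁻²: r² - 3r - 10 = 0
Factor: (r - 5)(r + 2) = 0, so r = 5, -2.
General solution: d(n) = A·5ⁿ + B·(-2)ⁿ

Characteristic: r² - 3r - 10 = 0, Roots: r = 5, -2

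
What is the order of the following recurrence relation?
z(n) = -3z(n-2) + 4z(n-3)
The order is the largest lag k for which z(n-k) appears. Here the deepest term is z(n-3), so the order is 3.

Order 3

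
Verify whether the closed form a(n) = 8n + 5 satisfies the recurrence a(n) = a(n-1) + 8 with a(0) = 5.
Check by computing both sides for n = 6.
From the recurrence with a(0) = 5:
  a(0) = 5, a(1) = 13, a(2) = 21, a(3) = 29, a(4) = 37, a(5) = 45, a(6) = 53
  so the recurrence gives a(6) = 53.
From the proposed closed form a(n) = 8n + 5:
  a(6) = 53.
Both sides give 53 at n = 6, and the initial condition(s) match, so the closed form is consistent.

Yes, the closed form is correct.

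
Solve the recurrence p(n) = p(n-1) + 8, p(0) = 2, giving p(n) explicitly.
Recurrence: p(n) = p(n-1) + 8, initial: p(0) = 2.
Each step adds 8, so p(n) = p(0) + 8n = 8n + 2.

p(n) = 8n + 2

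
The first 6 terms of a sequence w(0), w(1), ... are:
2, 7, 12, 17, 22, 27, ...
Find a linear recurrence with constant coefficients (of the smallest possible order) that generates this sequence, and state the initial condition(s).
Look for the lowest-order linear relation among consecutive terms.
Observation: consecutive differences are constant (= 5).
Check at n=2: 1·7 + 5 = 12. ✓

w(n) = w(n-1) + 5, w(0) = 2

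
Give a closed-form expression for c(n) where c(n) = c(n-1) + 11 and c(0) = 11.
Recurrence: c(n) = c(n-1) + 11, initial: c(0) = 11.
Each step adds 11, so c(n) = c(0) + 11n = 11n + 11.

c(n) = 11n + 11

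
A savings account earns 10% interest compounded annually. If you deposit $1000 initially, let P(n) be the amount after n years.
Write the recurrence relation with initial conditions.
Each year the balance grows by 10%, i.e. is multiplied by 1 + 10/100 = 1.1, so P(n) = 1.1 × P(n-1). The initial deposit gives P(0) = 1000.
Unrolling gives the closed form P(n) = 1000 × (1.1)ⁿ.

P(n) = 1.1 × P(n-1), P(0) = 1000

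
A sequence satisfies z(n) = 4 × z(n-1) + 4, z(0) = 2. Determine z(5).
Computing step by step:
z(0) = 2
z(1) = 4 × 2 + 4 = 12
z(2) = 4 × 12 + 4 = 52
z(3) = 4 × 52 + 4 = 212
z(4) = 4 × 212 + 4 = 852
z(5) = 4 × 852 + 4 = 3412

3412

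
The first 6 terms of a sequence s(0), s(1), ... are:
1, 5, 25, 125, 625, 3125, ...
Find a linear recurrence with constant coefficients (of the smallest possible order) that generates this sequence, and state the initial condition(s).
Look for the lowest-order linear relation among consecutive terms.
Observation: each term is 5× the previous.
Check at n=2: 5·5 = 25. ✓

s(n) = 5 × s(n-1), s(0) = 1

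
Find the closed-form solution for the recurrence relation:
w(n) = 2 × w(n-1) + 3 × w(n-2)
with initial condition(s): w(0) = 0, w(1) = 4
Recurrence: w(n) = 2 × w(n-1) + 3 × w(n-2), initial: w(0) = 0, w(1) = 4.
Characteristic equation: r² - 2r - 3 = 0, which factors as (r - 3)(r + 1) = 0, so r = 3, -1. General solution w(n) = A·3ⁿ + B·(-1)ⁿ. From w(0) = 0: A + B = 0. From w(1) = 4: 3A - 1B = 4. Solving gives A = 1, B = -1.

w(n) = 3ⁿ - (-1)ⁿ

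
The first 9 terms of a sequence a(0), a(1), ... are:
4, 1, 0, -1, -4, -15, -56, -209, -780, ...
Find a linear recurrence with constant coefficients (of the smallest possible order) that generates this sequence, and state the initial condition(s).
Look for the lowest-order linear relation among consecutive terms.
Observation: a(n) - 4·a(n-1) - (-1)·a(n-2) = 0 holds for the shown terms, and no order-1 relation a(n) = α·a(n-1) + β fits.
Check at n=3: 4·0 + (-1)·1 = -1. ✓

a(n) = 4a(n-1) - a(n-2), a(0) = 4, a(1) = 1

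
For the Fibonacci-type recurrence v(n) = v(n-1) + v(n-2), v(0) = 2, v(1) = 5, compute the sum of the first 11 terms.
Computing the sequence terms: 2, 5, 7, 12, 19, 31, 50, 81, 131, 212, 343
Adding these values together:

893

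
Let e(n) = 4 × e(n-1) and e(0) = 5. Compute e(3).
Computing step by step:
e(0) = 5
e(1) = 4 × 5 = 20
e(2) = 4 × 20 = 80
e(3) = 4 × 80 = 320

320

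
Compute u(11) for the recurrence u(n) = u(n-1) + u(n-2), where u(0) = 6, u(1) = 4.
Computing the sequence terms:
6, 4, 10, 14, 24, 38, 62, 100, 162, 262, 424, 686

686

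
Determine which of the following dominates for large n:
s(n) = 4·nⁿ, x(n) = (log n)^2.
Comparing growth rates:
Growth-rate hierarchy: log n ≺ any polynomial ≺ any exponential cⁿ (c>1) ≺ n! ≺ nⁿ.
super-exponential nⁿ dominates polylogarithmic (log n)^2 asymptotically.

s(n) grows faster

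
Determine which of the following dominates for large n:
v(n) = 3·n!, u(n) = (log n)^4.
Comparing growth rates:
Growth-rate hierarchy: log n ≺ any polynomial ≺ any exponential cⁿ (c>1) ≺ n! ≺ nⁿ.
factorial dominates polylogarithmic (log n)^4 asymptotically.

v(n) grows faster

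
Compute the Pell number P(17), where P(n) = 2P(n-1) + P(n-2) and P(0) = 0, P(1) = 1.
Computing the sequence terms:
0, 1, 2, 5, 12, 29, 70, 169, 408, 985, 2378, 5741, 13860, 33461, 80782, 195025, 470832, 1136689

1136689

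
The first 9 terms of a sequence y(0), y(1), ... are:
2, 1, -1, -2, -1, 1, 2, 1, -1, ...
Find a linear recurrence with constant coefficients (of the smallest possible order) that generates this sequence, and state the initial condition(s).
Look for the lowest-order linear relation among consecutive terms.
Observation: y(n) - 1·y(n-1) - (-1)·y(n-2) = 0 holds for the shown terms, and no order-1 relation y(n) = α·y(n-1) + β fits.
Check at n=3: 1·-1 + (-1)·1 = -2. ✓

y(n) = y(n-1) - y(n-2), y(0) = 2, y(1) = 1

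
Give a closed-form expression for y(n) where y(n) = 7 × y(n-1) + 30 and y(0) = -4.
Recurrence: y(n) = 7 × y(n-1) + 30, initial: y(0) = -4.
Try y(n) = A·7ⁿ + C. Substituting: A·7ⁿ + C = 7(A·7ⁿ⁻¹ + C) + 30 = A·7ⁿ + 7C + 30, so C = 7C + 30, giving C = -5. Then y(0) = A - 5 = -4 gives A = 1.

y(n) = 7ⁿ - 5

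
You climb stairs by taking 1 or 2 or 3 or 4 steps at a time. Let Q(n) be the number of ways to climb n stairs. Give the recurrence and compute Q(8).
Condition on the size of the last step (1 to 4): before it there were n-1, …, n-4 stairs climbed, and these cases are disjoint, so Q(n) = Q(n-1) + Q(n-2) + Q(n-3) + Q(n-4) (order-4 linear recurrence).
Initial conditions by direct count (compositions of i into parts ≤ 4): Q(1) = 1; Q(2) = 2; Q(3) = 4; Q(4) = 8.
Iterating the recurrence: Q(5) = 15, Q(6) = 29, Q(7) = 56, Q(8) = 108.

Q(n) = Q(n-1) + Q(n-2) + Q(n-3) + Q(n-4), Q(1) = 1, Q(2) = 2, Q(3) = 4, Q(4) = 8; Q(8) = 108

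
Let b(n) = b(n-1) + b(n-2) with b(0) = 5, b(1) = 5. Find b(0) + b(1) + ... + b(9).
Computing the sequence terms: 5, 5, 10, 15, 25, 40, 65, 105, 170, 275
Adding these values together:

715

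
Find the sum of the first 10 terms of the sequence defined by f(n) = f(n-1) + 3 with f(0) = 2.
Computing the sequence terms: 2, 5, 8, 11, 14, 17, 20, 23, 26, 29
Adding these values together:

155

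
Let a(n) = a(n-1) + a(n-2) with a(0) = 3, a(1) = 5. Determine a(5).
Computing the sequence terms:
3, 5, 8, 13, 21, 34

34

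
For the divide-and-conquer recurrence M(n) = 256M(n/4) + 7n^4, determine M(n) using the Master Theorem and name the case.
Master Theorem template: M(n) = a·M(n/b) + f(n).
Here: a=256, b=4, f(n)=7n^4
Compute log_b(a) = log_4(256) = 4.
f(n) = 7n^4 = Θ(n^4). Case 2: M(n) = Θ(n^4 log n).

Case 2: M(n) = Θ(n^4 log n)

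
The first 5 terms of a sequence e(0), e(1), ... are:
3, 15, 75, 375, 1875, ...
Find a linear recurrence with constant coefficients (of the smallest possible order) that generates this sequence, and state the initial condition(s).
Look for the lowest-order linear relation among consecutive terms.
Observation: each term is 5× the previous.
Check at n=2: 5·15 = 75. ✓

e(n) = 5 × e(n-1), e(0) = 3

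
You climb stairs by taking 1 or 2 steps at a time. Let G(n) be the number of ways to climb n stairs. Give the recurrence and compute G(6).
Condition on the size of the last step (1 to 2): before it there were n-1, …, n-2 stairs climbed, and these cases are disjoint, so G(n) = G(n-1) + G(n-2) (Fibonacci-type sequence).
Initial conditions by direct count (compositions of i into parts ≤ 2): G(1) = 1; G(2) = 2.
Iterating the recurrence: G(3) = 3, G(4) = 5, G(5) = 8, G(6) = 13.

G(n) = G(n-1) + G(n-2), G(1) = 1, G(2) = 2; G(6) = 13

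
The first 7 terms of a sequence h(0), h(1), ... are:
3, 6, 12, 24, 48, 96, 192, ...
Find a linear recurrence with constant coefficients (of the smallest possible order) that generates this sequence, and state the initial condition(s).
Look for the lowest-order linear relation among consecutive terms.
Observation: each term is 2× the previous.
Check at n=2: 2·6 = 12. ✓

h(n) = 2 × h(n-1), h(0) = 3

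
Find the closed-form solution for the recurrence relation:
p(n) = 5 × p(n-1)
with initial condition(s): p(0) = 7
Recurrence: p(n) = 5 × p(n-1), initial: p(0) = 7.
Each term is 5 times the previous, so this is geometric with ratio 5. After n steps: p(n) = p(0)·5ⁿ = 7·5ⁿ.

p(n) = 7·5ⁿ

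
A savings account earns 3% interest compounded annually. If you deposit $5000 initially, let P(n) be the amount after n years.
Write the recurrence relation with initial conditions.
Each year the balance grows by 3%, i.e. is multiplied by 1 + 3/100 = 1.03, so P(n) = 1.03 × P(n-1). The initial deposit gives P(0) = 5000.
Unrolling gives the closed form P(n) = 5000 × (1.03)ⁿ.

P(n) = 1.03 × P(n-1), P(0) = 5000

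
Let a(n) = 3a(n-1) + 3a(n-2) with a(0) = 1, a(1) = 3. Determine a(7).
Computing the sequence terms:
1, 3, 12, 45, 171, 648, 2457, 9315

9315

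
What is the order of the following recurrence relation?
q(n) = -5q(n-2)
The order is the largest lag k for which q(n-k) appears. Here the deepest term is q(n-2), so the order is 2.

Order 2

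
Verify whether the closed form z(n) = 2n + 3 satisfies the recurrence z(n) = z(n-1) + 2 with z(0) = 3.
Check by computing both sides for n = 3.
From the recurrence with z(0) = 3:
  z(0) = 3, z(1) = 5, z(2) = 7, z(3) = 9
  so the recurrence gives z(3) = 9.
From the proposed closed form z(n) = 2n + 3:
  z(3) = 9.
Both sides give 9 at n = 3, and the initial condition(s) match, so the closed form is consistent.

Yes, the closed form is correct.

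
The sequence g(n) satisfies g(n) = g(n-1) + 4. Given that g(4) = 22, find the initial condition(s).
g(4) = g(0) + 4·4, so g(0) = 22 - 16 = 6.

g(0) = 6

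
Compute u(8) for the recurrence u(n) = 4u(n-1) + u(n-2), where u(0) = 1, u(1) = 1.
Computing the sequence terms:
1, 1, 5, 21, 89, 377, 1597, 6765, 28657

28657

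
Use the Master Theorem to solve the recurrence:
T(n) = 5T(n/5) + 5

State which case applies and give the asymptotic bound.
Master Theorem template: T(n) = a·T(n/b) + f(n).
Here: a=5, b=5, f(n)=5
Compute log_b(a) = log_5(5) = 1.
f(n) = 5 = O(n^(1-ε)) with ε = 1. Case 1: T(n) = Θ(n^log_b(a)) = Θ(n).

Case 1: T(n) = Θ(n)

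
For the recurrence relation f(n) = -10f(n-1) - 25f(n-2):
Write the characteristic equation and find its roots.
Substitute f(n) = rⁿ and divide through by rⁿ⁻²: r² + 10r + 25 = 0
Factor: (r + 5)² = 0, so r = -5 (double root).
General solution: f(n) = (A + Bn)·(-5)ⁿ

Characteristic: r² + 10r + 25 = 0, Roots: r = -5 (double root)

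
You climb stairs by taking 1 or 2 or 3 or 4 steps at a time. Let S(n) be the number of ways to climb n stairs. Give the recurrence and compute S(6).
Condition on the size of the last step (1 to 4): before it there were n-1, …, n-4 stairs climbed, and these cases are disjoint, so S(n) = S(n-1) + S(n-2) + S(n-3) + S(n-4) (order-4 linear recurrence).
Initial conditions by direct count (compositions of i into parts ≤ 4): S(1) = 1; S(2) = 2; S(3) = 4; S(4) = 8.
Iterating the recurrence: S(5) = 15, S(6) = 29.

S(n) = S(n-1) + S(n-2) + S(n-3) + S(n-4), S(1) = 1, S(2) = 2, S(3) = 4, S(4) = 8; S(6) = 29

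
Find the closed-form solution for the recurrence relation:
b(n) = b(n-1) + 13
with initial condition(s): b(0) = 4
Recurrence: b(n) = b(n-1) + 13, initial: b(0) = 4.
Each step adds 13, so b(n) = b(0) + 13n = 13n + 4.

b(n) = 13n + 4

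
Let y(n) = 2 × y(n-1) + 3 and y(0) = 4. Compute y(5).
Computing step by step:
y(0) = 4
y(1) = 2 × 4 + 3 = 11
y(2) = 2 × 11 + 3 = 25
y(3) = 2 × 25 + 3 = 53
y(4) = 2 × 53 + 3 = 109
y(5) = 2 × 109 + 3 = 221

221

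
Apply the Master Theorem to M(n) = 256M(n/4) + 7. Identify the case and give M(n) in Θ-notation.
Master Theorem template: M(n) = a·M(n/b) + f(n).
Here: a=256, b=4, f(n)=7
Compute log_b(a) = log_4(256) = 4.
f(n) = 7 = O(n^(4-ε)) with ε = 4. Case 1: M(n) = Θ(n^log_b(a)) = Θ(n^4).

Case 1: M(n) = Θ(n^4)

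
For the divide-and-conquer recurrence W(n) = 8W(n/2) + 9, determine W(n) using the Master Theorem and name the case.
Master Theorem template: W(n) = a·W(n/b) + f(n).
Here: a=8, b=2, f(n)=9
Compute log_b(a) = log_2(8) = 3.
f(n) = 9 = O(n^(3-ε)) with ε = 3. Case 1: W(n) = Θ(n^log_b(a)) = Θ(n^3).

Case 1: W(n) = Θ(n^3)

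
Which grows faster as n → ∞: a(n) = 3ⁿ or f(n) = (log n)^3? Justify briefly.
Comparing growth rates:
Growth-rate hierarchy: log n ≺ any polynomial ≺ any exponential cⁿ (c>1) ≺ n! ≺ nⁿ.
exponential base 3 dominates polylogarithmic (log n)^3 asymptotically.

a(n) grows faster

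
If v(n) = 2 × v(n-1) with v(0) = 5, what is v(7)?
Computing step by step:
v(0) = 5
v(1) = 2 × 5 = 10
v(2) = 2 × 10 = 20
v(3) = 2 × 20 = 40
v(4) = 2 × 40 = 80
v(5) = 2 × 80 = 160
v(6) = 2 × 160 = 320
v(7) = 2 × 320 = 640

640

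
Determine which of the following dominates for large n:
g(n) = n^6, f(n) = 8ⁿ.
Comparing growth rates:
Growth-rate hierarchy: log n ≺ any polynomial ≺ any exponential cⁿ (c>1) ≺ n! ≺ nⁿ.
exponential base 8 dominates polynomial degree 6 asymptotically.

f(n) grows faster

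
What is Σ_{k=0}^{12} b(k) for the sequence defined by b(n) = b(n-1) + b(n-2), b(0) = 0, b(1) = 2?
Computing the sequence terms: 0, 2, 2, 4, 6, 10, 16, 26, 42, 68, 110, 178, 288
Adding these values together:

752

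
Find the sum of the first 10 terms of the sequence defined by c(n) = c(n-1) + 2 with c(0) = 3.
Computing the sequence terms: 3, 5, 7, 9, 11, 13, 15, 17, 19, 21
Adding these values together:

120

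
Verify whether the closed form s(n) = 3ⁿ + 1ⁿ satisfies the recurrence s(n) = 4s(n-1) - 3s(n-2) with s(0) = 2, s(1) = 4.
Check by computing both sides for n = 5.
From the recurrence with s(0) = 2, s(1) = 4:
  s(0) = 2, s(1) = 4, s(2) = 10, s(3) = 28, s(4) = 82, s(5) = 244
  so the recurrence gives s(5) = 244.
From the proposed closed form s(n) = 3ⁿ + 1ⁿ:
  s(5) = 244.
Both sides give 244 at n = 5, and the initial condition(s) match, so the closed form is consistent.

Yes, the closed form is correct.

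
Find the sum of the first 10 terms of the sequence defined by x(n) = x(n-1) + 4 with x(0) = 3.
Computing the sequence terms: 3, 7, 11, 15, 19, 23, 27, 31, 35, 39
Adding these values together:

210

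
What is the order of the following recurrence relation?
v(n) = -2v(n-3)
The order is the largest lag k for which v(n-k) appears. Here the deepest term is v(n-3), so the order is 3.

Order 3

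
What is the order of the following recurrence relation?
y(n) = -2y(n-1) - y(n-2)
The order is the largest lag k for which y(n-k) appears. Here the deepest term is y(n-2), so the order is 2.

Order 2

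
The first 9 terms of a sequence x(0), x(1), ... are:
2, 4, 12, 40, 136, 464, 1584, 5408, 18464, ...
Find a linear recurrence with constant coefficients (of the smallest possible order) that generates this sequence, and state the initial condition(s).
Look for the lowest-order linear relation among consecutive terms.
Observation: x(n) - 4·x(n-1) - (-2)·x(n-2) = 0 holds for the shown terms, and no order-1 relation x(n) = α·x(n-1) + β fits.
Check at n=3: 4·12 + (-2)·4 = 40. ✓

x(n) = 4x(n-1) - 2x(n-2), x(0) = 2, x(1) = 4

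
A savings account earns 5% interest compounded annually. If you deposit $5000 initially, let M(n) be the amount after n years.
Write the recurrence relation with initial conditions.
Each year the balance grows by 5%, i.e. is multiplied by 1 + 5/100 = 1.05, so M(n) = 1.05 × M(n-1). The initial deposit gives M(0) = 5000.
Unrolling gives the closed form M(n) = 5000 × (1.05)ⁿ.

M(n) = 1.05 × M(n-1), M(0) = 5000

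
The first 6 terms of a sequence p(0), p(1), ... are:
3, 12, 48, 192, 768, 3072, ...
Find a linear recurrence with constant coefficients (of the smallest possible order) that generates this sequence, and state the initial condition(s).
Look for the lowest-order linear relation among consecutive terms.
Observation: each term is 4× the previous.
Check at n=2: 4·12 = 48. ✓

p(n) = 4 × p(n-1), p(0) = 3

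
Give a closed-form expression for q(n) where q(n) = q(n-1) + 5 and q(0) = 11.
Recurrence: q(n) = q(n-1) + 5, initial: q(0) = 11.
Each step adds 5, so q(n) = q(0) + 5n = 5n + 11.

q(n) = 5n + 11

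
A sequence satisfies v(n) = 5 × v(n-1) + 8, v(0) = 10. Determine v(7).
Computing step by step:
v(0) = 10
v(1) = 5 × 10 + 8 = 58
v(2) = 5 × 58 + 8 = 298
v(3) = 5 × 298 + 8 = 1498
v(4) = 5 × 1498 + 8 = 7498
v(5) = 5 × 7498 + 8 = 37498
v(6) = 5 × 37498 + 8 = 187498
v(7) = 5 × 187498 + 8 = 937498

937498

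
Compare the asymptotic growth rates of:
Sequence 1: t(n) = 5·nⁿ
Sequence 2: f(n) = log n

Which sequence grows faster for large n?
Comparing growth rates:
Growth-rate hierarchy: log n ≺ any polynomial ≺ any exponential cⁿ (c>1) ≺ n! ≺ nⁿ.
super-exponential nⁿ dominates logarithmic asymptotically.

t(n) grows faster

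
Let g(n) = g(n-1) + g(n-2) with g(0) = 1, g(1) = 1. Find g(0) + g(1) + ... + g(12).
Computing the sequence terms: 1, 1, 2, 3, 5, 8, 13, 21, 34, 55, 89, 144, 233
Adding these values together:

609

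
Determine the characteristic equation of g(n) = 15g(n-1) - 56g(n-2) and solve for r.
Substitute g(n) = rⁿ and divide through by rⁿ⁻²: r² - 15r + 56 = 0
Factor: (r - 8)(r - 7) = 0, so r = 8, 7.
General solution: g(n) = A·8ⁿ + B·7ⁿ

Characteristic: r² - 15r + 56 = 0, Roots: r = 8, 7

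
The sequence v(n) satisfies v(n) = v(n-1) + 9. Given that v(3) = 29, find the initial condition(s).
v(3) = v(0) + 3·9, so v(0) = 29 - 27 = 2.

v(0) = 2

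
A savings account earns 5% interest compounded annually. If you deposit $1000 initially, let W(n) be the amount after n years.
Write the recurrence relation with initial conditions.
Each year the balance grows by 5%, i.e. is multiplied by 1 + 5/100 = 1.05, so W(n) = 1.05 × W(n-1). The initial deposit gives W(0) = 1000.
Unrolling gives the closed form W(n) = 1000 × (1.05)ⁿ.

W(n) = 1.05 × W(n-1), W(0) = 1000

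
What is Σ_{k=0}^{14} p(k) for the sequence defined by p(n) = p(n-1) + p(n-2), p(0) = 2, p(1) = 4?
Computing the sequence terms: 2, 4, 6, 10, 16, 26, 42, 68, 110, 178, 288, 466, 754, 1220, 1974
Adding these values together:

5164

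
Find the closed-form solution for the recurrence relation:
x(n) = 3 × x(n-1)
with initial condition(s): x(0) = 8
Recurrence: x(n) = 3 × x(n-1), initial: x(0) = 8.
Each term is 3 times the previous, so this is geometric with ratio 3. After n steps: x(n) = x(0)·3ⁿ = 8·3ⁿ.

x(n) = 8·3ⁿ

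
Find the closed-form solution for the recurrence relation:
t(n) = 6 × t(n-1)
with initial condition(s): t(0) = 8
Recurrence: t(n) = 6 × t(n-1), initial: t(0) = 8.
Each term is 6 times the previous, so this is geometric with ratio 6. After n steps: t(n) = t(0)·6ⁿ = 8·6ⁿ.

t(n) = 8·6ⁿ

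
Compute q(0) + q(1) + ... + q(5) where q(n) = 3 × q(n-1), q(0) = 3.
Computing the sequence terms: 3, 9, 27, 81, 243, 729
Adding these values together:

1092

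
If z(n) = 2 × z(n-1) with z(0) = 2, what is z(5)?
Computing step by step:
z(0) = 2
z(1) = 2 × 2 = 4
z(2) = 2 × 4 = 8
z(3) = 2 × 8 = 16
z(4) = 2 × 16 = 32
z(5) = 2 × 32 = 64

64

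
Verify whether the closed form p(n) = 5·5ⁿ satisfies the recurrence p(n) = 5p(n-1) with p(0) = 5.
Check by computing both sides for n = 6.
From the recurrence with p(0) = 5:
  p(0) = 5, p(1) = 25, p(2) = 125, p(3) = 625, p(4) = 3125, p(5) = 15625, p(6) = 78125
  so the recurrence gives p(6) = 78125.
From the proposed closed form p(n) = 5·5ⁿ:
  p(6) = 78125.
Both sides give 78125 at n = 6, and the initial condition(s) match, so the closed form is consistent.

Yes, the closed form is correct.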